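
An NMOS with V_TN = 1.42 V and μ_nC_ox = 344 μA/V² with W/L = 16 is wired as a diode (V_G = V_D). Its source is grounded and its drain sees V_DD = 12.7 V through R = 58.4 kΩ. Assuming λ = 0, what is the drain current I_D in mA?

With gate tied to drain, V_GS = V_DS ≥ V_GS − V_TN, so the device is in saturation.
k_n = μ_nC_ox · (W/L) = 5.504 mA/V².
KCL at the drain: ½ k_n (V_GS − V_TN)² = (V_DD − V_GS)/R.
Let x = V_GS − 1.42. Then 161 x² + x − 11.28 = 0, giving x = 0.262 V (positive root), so V_GS = 1.68 V.
I_D = (V_DD − V_GS)/R = (12.7 − 1.68) / 58.4 = 0.189 mA.

I_D = 0.189 mA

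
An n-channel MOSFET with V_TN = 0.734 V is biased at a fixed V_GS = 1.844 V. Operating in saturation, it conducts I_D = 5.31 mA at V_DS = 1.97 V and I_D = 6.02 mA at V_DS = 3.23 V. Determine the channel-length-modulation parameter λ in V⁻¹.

λ = 0.134 V⁻¹

With V_GS fixed, I_D ∝ (1 + λ V_DS) in saturation, so I_D2/I_D1 = (1 + λ V_DS2)/(1 + λ V_DS1).
6.02/5.31 = 1.134 = (1 + 3.23 λ)/(1 + 1.97 λ).
Solving: λ (I_D1 V_DS2 − I_D2 V_DS1) = I_D2 − I_D1, so λ = (6.02 − 5.31) / (5.31 × 3.23 − 6.02 × 1.97) = 0.71 / 5.29 = 0.134 V⁻¹.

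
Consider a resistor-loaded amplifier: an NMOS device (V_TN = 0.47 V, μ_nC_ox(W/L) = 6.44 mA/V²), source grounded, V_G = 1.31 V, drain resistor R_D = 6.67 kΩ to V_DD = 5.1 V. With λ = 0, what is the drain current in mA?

I_D = 0.742 mA

V_GS = V_G = 1.31 V, so V_ov = 1.31 − 0.47 = 0.84 V.
Assume saturation: I_D = ½ k_n V_ov² = 0.5 × 6.44 × 0.84² = 2.27 mA, giving V_DS = V_DD − I_D R_D = 5.1 − 2.27 × 6.67 = -10.1 V.
But -10.1 V < V_ov = 0.84 V, so the device is actually in triode.
In triode I_D = k_n[V_ov V_DS − ½ V_DS²] and I_D = (V_DD − V_DS)/R_D. Equating: 21.5 V_DS² − 37.08 V_DS + 5.1 = 0, giving V_DS = 0.151 V (the root below V_ov).
I_D = (5.1 − 0.151) / 6.67 = 0.742 mA.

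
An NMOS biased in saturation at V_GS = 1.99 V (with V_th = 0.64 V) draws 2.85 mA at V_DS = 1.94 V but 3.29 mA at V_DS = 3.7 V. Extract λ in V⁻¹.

With V_GS fixed, I_D ∝ (1 + λ V_DS) in saturation, so I_D2/I_D1 = (1 + λ V_DS2)/(1 + λ V_DS1).
3.29/2.85 = 1.154 = (1 + 3.7 λ)/(1 + 1.94 λ).
Solving: λ (I_D1 V_DS2 − I_D2 V_DS1) = I_D2 − I_D1, so λ = (3.29 − 2.85) / (2.85 × 3.7 − 3.29 × 1.94) = 0.44 / 4.16 = 0.106 V⁻¹.

λ = 0.106 V⁻¹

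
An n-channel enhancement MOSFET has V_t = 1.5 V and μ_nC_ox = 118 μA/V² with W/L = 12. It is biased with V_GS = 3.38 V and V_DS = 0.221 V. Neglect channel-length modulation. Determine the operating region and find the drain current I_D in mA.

k_n = μ_nC_ox · (W/L) = 1.416 mA/V².
V_ov = V_GS − V_t = 3.38 − 1.5 = 1.88 V.
Since V_DS = 0.221 V < V_ov = 1.88 V, the device is in the triode region.
I_D = k_n [V_ov · V_DS − ½ V_DS²] = 1.416 × [1.88 × 0.221 − 0.5 × 0.221²] = 0.554 mA.

Triode; I_D = 0.554 mA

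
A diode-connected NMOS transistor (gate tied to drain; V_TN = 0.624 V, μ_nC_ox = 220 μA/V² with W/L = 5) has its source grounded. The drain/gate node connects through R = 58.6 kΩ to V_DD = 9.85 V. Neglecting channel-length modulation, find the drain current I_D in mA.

I_D = 0.149 mA

With gate tied to drain, V_GS = V_DS ≥ V_GS − V_TN, so the device is in saturation.
k_n = μ_nC_ox · (W/L) = 1.1 mA/V².
KCL at the drain: ½ k_n (V_GS − V_TN)² = (V_DD − V_GS)/R.
Let x = V_GS − 0.624. Then 32.2 x² + x − 9.226 = 0, giving x = 0.52 V (positive root), so V_GS = 1.14 V.
I_D = (V_DD − V_GS)/R = (9.85 − 1.14) / 58.6 = 0.149 mA.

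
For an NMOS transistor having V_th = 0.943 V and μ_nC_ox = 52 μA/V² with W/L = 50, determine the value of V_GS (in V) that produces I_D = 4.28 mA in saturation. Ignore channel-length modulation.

k_n = μ_nC_ox · (W/L) = 2.6 mA/V².
In saturation I_D = ½ k_n (V_GS − V_th)², so V_GS − V_th = √(2 I_D / k_n) = √(2 × 4.28 / 2.6) = 1.81 V.
V_GS = 0.943 + 1.81 = 2.76 V.

V_GS = 2.76 V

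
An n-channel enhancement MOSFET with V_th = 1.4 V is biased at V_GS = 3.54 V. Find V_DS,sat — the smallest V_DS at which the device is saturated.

V_DS,sat = 2.14 V

The boundary between triode and saturation is V_DS = V_GS − V_th = V_ov.
V_ov = 3.54 − 1.4 = 2.14 V.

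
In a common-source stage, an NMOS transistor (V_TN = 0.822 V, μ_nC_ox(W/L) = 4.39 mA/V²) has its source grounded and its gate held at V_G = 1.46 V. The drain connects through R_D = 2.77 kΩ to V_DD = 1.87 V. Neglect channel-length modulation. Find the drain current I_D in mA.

V_GS = V_G = 1.46 V, so V_ov = 1.46 − 0.822 = 0.638 V.
Assume saturation: I_D = ½ k_n V_ov² = 0.5 × 4.39 × 0.638² = 0.893 mA, giving V_DS = V_DD − I_D R_D = 1.87 − 0.893 × 2.77 = -0.605 V.
But -0.605 V < V_ov = 0.638 V, so the device is actually in triode.
In triode I_D = k_n[V_ov V_DS − ½ V_DS²] and I_D = (V_DD − V_DS)/R_D. Equating: 6.08 V_DS² − 8.758 V_DS + 1.87 = 0, giving V_DS = 0.261 V (the root below V_ov).
I_D = (1.87 − 0.261) / 2.77 = 0.581 mA.

I_D = 0.581 mA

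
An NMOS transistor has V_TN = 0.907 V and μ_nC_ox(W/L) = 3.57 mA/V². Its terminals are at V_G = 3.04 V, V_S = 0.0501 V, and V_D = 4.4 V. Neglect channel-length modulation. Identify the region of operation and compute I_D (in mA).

Saturation; I_D = 7.74 mA

V_GS = V_G − V_S = 3.04 − 0.0501 = 2.99 V; V_DS = V_D − V_S = 4.4 − 0.0501 = 4.35 V.
V_ov = V_GS − V_TN = 2.99 − 0.907 = 2.08 V.
Since V_DS = 4.35 V ≥ V_ov = 2.08 V, the device is in saturation.
I_D = ½ k_n V_ov² = 0.5 × 3.57 × 2.08² = 7.74 mA.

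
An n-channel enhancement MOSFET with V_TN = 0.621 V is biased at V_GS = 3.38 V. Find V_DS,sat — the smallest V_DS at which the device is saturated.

The boundary between triode and saturation is V_DS = V_GS − V_TN = V_ov.
V_ov = 3.38 − 0.621 = 2.76 V.

V_DS,sat = 2.76 V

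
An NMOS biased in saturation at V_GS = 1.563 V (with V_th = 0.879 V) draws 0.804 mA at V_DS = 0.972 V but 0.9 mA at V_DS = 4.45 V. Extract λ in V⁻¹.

With V_GS fixed, I_D ∝ (1 + λ V_DS) in saturation, so I_D2/I_D1 = (1 + λ V_DS2)/(1 + λ V_DS1).
0.9/0.804 = 1.119 = (1 + 4.45 λ)/(1 + 0.972 λ).
Solving: λ (I_D1 V_DS2 − I_D2 V_DS1) = I_D2 − I_D1, so λ = (0.9 − 0.804) / (0.804 × 4.45 − 0.9 × 0.972) = 0.096 / 2.7 = 0.0355 V⁻¹.

λ = 0.0355 V⁻¹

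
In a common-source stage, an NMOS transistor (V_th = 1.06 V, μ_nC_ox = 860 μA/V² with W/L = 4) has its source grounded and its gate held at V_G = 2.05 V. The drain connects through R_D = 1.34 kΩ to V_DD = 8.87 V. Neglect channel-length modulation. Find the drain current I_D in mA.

I_D = 1.69 mA

V_GS = V_G = 2.05 V, so V_ov = 2.05 − 1.06 = 0.99 V.
k_n = μ_nC_ox · (W/L) = 3.44 mA/V².
Assume saturation: I_D = ½ k_n V_ov² = 0.5 × 3.44 × 0.99² = 1.69 mA, giving V_DS = V_DD − I_D R_D = 8.87 − 1.69 × 1.34 = 6.61 V.
V_DS = 6.61 V ≥ V_ov = 0.99 V, confirming saturation.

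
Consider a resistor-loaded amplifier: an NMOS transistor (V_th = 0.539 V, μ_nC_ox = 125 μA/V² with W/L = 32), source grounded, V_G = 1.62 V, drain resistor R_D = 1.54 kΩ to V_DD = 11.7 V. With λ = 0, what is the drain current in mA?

V_GS = V_G = 1.62 V, so V_ov = 1.62 − 0.539 = 1.08 V.
k_n = μ_nC_ox · (W/L) = 4 mA/V².
Assume saturation: I_D = ½ k_n V_ov² = 0.5 × 4 × 1.08² = 2.34 mA, giving V_DS = V_DD − I_D R_D = 11.7 − 2.34 × 1.54 = 8.1 V.
V_DS = 8.1 V ≥ V_ov = 1.08 V, confirming saturation.

I_D = 2.34 mA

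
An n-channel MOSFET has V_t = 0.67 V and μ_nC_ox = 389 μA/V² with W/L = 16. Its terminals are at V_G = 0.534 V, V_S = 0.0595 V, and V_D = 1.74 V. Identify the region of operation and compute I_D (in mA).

Cutoff; I_D = 0 mA

V_GS = V_G − V_S = 0.534 − 0.0595 = 0.475 V; V_DS = V_D − V_S = 1.74 − 0.0595 = 1.68 V.
V_GS = 0.475 V < V_t = 0.67 V, so the transistor is in cutoff.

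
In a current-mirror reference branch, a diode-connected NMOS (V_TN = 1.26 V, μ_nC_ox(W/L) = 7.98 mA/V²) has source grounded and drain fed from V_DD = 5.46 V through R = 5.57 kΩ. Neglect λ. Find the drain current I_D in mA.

With gate tied to drain, V_GS = V_DS ≥ V_GS − V_TN, so the device is in saturation.
KCL at the drain: ½ k_n (V_GS − V_TN)² = (V_DD − V_GS)/R.
Let x = V_GS − 1.26. Then 22.2 x² + x − 4.2 = 0, giving x = 0.413 V (positive root), so V_GS = 1.67 V.
I_D = (V_DD − V_GS)/R = (5.46 − 1.67) / 5.57 = 0.68 mA.

I_D = 0.680 mA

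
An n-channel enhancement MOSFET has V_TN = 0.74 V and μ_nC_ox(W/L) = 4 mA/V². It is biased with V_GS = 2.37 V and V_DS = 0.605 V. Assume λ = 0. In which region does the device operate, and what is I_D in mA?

V_ov = V_GS − V_TN = 2.37 − 0.74 = 1.63 V.
Since V_DS = 0.605 V < V_ov = 1.63 V, the device is in the triode region.
I_D = k_n [V_ov · V_DS − ½ V_DS²] = 4 × [1.63 × 0.605 − 0.5 × 0.605²] = 3.21 mA.

Triode; I_D = 3.21 mA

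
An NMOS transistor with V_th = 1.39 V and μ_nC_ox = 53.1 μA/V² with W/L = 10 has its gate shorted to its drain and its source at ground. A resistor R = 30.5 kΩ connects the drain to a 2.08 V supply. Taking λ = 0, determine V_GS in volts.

With gate tied to drain, V_GS = V_DS ≥ V_GS − V_th, so the device is in saturation.
k_n = μ_nC_ox · (W/L) = 0.531 mA/V².
KCL at the drain: ½ k_n (V_GS − V_th)² = (V_DD − V_GS)/R.
Let x = V_GS − 1.39. Then 8.1 x² + x − 0.69 = 0, giving x = 0.237 V (positive root), so V_GS = 1.63 V.
I_D = (V_DD − V_GS)/R = (2.08 − 1.63) / 30.5 = 0.0149 mA.

V_GS = 1.63 V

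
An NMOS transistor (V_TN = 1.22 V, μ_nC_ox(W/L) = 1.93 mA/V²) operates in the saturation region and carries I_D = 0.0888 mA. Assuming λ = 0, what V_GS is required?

In saturation I_D = ½ k_n (V_GS − V_TN)², so V_GS − V_TN = √(2 I_D / k_n) = √(2 × 0.0888 / 1.93) = 0.303 V.
V_GS = 1.22 + 0.303 = 1.52 V.

V_GS = 1.52 V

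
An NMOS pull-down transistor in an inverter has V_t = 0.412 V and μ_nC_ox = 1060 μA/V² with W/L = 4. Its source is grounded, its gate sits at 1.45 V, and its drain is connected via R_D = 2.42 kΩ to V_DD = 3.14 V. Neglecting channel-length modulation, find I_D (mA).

I_D = 1.17 mA

V_GS = V_G = 1.45 V, so V_ov = 1.45 − 0.412 = 1.04 V.
k_n = μ_nC_ox · (W/L) = 4.24 mA/V².
Assume saturation: I_D = ½ k_n V_ov² = 0.5 × 4.24 × 1.04² = 2.28 mA, giving V_DS = V_DD − I_D R_D = 3.14 − 2.28 × 2.42 = -2.39 V.
But -2.39 V < V_ov = 1.04 V, so the device is actually in triode.
In triode I_D = k_n[V_ov V_DS − ½ V_DS²] and I_D = (V_DD − V_DS)/R_D. Equating: 5.13 V_DS² − 11.65 V_DS + 3.14 = 0, giving V_DS = 0.313 V (the root below V_ov).
I_D = (3.14 − 0.313) / 2.42 = 1.17 mA.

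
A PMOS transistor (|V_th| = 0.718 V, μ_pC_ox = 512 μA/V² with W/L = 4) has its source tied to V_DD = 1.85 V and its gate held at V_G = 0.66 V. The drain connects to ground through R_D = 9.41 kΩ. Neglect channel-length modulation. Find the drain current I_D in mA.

V_SG = V_DD − V_G = 1.85 − 0.66 = 1.19 V, so V_ov = 1.19 − 0.718 = 0.472 V.
k_p = μ_pC_ox · (W/L) = 2.048 mA/V².
Assume saturation: I_D = ½ k_p V_ov² = 0.5 × 2.048 × 0.472² = 0.228 mA, giving V_SD = V_DD − I_D R_D = 1.85 − 0.228 × 9.41 = -0.297 V.
But -0.297 V < V_ov = 0.472 V, so the device is actually in triode.
In triode I_D = k_p[V_ov V_SD − ½ V_SD²] and I_D = (V_DD − V_SD)/R_D. Equating: 9.64 V_SD² − 10.1 V_SD + 1.85 = 0, giving V_SD = 0.237 V (the root below V_ov).
I_D = (1.85 − 0.237) / 9.41 = 0.171 mA.

I_D = 0.171 mA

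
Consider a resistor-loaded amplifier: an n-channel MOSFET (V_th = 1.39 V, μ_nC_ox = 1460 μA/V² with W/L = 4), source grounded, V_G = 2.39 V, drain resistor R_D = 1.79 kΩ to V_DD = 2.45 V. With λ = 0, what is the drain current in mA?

V_GS = V_G = 2.39 V, so V_ov = 2.39 − 1.39 = 1 V.
k_n = μ_nC_ox · (W/L) = 5.84 mA/V².
Assume saturation: I_D = ½ k_n V_ov² = 0.5 × 5.84 × 1² = 2.92 mA, giving V_DS = V_DD − I_D R_D = 2.45 − 2.92 × 1.79 = -2.78 V.
But -2.78 V < V_ov = 1 V, so the device is actually in triode.
In triode I_D = k_n[V_ov V_DS − ½ V_DS²] and I_D = (V_DD − V_DS)/R_D. Equating: 5.23 V_DS² − 11.45 V_DS + 2.45 = 0, giving V_DS = 0.24 V (the root below V_ov).
I_D = (2.45 − 0.24) / 1.79 = 1.23 mA.

I_D = 1.23 mA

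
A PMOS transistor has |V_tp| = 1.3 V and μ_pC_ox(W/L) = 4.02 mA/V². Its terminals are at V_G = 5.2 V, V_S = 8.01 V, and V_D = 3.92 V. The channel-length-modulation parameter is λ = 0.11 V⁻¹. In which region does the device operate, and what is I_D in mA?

Saturation; I_D = 6.64 mA

V_SG = V_S − V_G = 8.01 − 5.2 = 2.81 V; V_SD = V_S − V_D = 8.01 − 3.92 = 4.09 V.
V_ov = V_SG − |V_tp| = 2.81 − 1.3 = 1.51 V.
Since V_SD = 4.09 V ≥ V_ov = 1.51 V, the device is in saturation.
I_D = ½ k_p V_ov² (1 + λ V_SD) = 0.5 × 4.02 × 1.51² × (1 + 0.11 × 4.09) = 6.64 mA.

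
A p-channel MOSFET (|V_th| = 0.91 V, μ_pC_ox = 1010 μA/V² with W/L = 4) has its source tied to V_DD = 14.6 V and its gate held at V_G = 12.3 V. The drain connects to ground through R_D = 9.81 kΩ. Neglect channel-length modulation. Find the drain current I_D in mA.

I_D = 1.46 mA

V_SG = V_DD − V_G = 14.6 − 12.3 = 2.3 V, so V_ov = 2.3 − 0.91 = 1.39 V.
k_p = μ_pC_ox · (W/L) = 4.04 mA/V².
Assume saturation: I_D = ½ k_p V_ov² = 0.5 × 4.04 × 1.39² = 3.9 mA, giving V_SD = V_DD − I_D R_D = 14.6 − 3.9 × 9.81 = -23.7 V.
But -23.7 V < V_ov = 1.39 V, so the device is actually in triode.
In triode I_D = k_p[V_ov V_SD − ½ V_SD²] and I_D = (V_DD − V_SD)/R_D. Equating: 19.8 V_SD² − 56.09 V_SD + 14.6 = 0, giving V_SD = 0.29 V (the root below V_ov).
I_D = (14.6 − 0.29) / 9.81 = 1.46 mA.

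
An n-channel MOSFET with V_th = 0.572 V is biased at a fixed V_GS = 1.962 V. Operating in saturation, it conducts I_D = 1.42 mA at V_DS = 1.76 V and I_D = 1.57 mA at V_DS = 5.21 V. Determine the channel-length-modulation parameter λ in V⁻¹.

With V_GS fixed, I_D ∝ (1 + λ V_DS) in saturation, so I_D2/I_D1 = (1 + λ V_DS2)/(1 + λ V_DS1).
1.57/1.42 = 1.106 = (1 + 5.21 λ)/(1 + 1.76 λ).
Solving: λ (I_D1 V_DS2 − I_D2 V_DS1) = I_D2 − I_D1, so λ = (1.57 − 1.42) / (1.42 × 5.21 − 1.57 × 1.76) = 0.15 / 4.63 = 0.0324 V⁻¹.

λ = 0.0324 V⁻¹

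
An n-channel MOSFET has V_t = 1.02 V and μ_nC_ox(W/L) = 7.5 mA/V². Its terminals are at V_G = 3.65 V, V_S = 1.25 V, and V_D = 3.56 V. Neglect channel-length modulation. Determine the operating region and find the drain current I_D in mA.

V_GS = V_G − V_S = 3.65 − 1.25 = 2.4 V; V_DS = V_D − V_S = 3.56 − 1.25 = 2.31 V.
V_ov = V_GS − V_t = 2.4 − 1.02 = 1.38 V.
Since V_DS = 2.31 V ≥ V_ov = 1.38 V, the device is in saturation.
I_D = ½ k_n V_ov² = 0.5 × 7.5 × 1.38² = 7.14 mA.

Saturation; I_D = 7.14 mA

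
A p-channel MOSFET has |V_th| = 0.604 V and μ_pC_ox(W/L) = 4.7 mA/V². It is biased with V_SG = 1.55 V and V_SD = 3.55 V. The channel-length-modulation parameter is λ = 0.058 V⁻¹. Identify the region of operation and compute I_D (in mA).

V_ov = V_SG − |V_th| = 1.55 − 0.604 = 0.946 V.
Since V_SD = 3.55 V ≥ V_ov = 0.946 V, the device is in saturation.
I_D = ½ k_p V_ov² (1 + λ V_SD) = 0.5 × 4.7 × 0.946² × (1 + 0.058 × 3.55) = 2.54 mA.

Saturation; I_D = 2.54 mA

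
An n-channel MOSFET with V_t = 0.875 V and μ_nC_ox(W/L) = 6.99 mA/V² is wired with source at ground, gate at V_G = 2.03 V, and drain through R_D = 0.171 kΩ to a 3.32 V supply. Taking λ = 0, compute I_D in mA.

V_GS = V_G = 2.03 V, so V_ov = 2.03 − 0.875 = 1.15 V.
Assume saturation: I_D = ½ k_n V_ov² = 0.5 × 6.99 × 1.15² = 4.66 mA, giving V_DS = V_DD − I_D R_D = 3.32 − 4.66 × 0.171 = 2.52 V.
V_DS = 2.52 V ≥ V_ov = 1.15 V, confirming saturation.

I_D = 4.66 mA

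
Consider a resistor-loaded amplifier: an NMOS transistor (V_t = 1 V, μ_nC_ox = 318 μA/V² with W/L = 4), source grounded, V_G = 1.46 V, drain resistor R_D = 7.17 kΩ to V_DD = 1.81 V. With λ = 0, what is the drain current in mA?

V_GS = V_G = 1.46 V, so V_ov = 1.46 − 1 = 0.46 V.
k_n = μ_nC_ox · (W/L) = 1.272 mA/V².
Assume saturation: I_D = ½ k_n V_ov² = 0.5 × 1.272 × 0.46² = 0.135 mA, giving V_DS = V_DD − I_D R_D = 1.81 − 0.135 × 7.17 = 0.845 V.
V_DS = 0.845 V ≥ V_ov = 0.46 V, confirming saturation.

I_D = 0.135 mA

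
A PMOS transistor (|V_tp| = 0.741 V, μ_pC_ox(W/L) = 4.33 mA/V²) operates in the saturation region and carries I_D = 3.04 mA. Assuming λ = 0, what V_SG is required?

V_SG = 1.93 V

In saturation I_D = ½ k_p (V_SG − |V_tp|)², so V_SG − |V_tp| = √(2 I_D / k_p) = √(2 × 3.04 / 4.33) = 1.18 V.
V_SG = 0.741 + 1.18 = 1.93 V.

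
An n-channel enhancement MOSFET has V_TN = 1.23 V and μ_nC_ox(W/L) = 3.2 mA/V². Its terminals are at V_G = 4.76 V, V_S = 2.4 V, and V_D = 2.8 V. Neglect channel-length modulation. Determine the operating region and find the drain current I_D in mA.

V_GS = V_G − V_S = 4.76 − 2.4 = 2.36 V; V_DS = V_D − V_S = 2.8 − 2.4 = 0.4 V.
V_ov = V_GS − V_TN = 2.36 − 1.23 = 1.13 V.
Since V_DS = 0.4 V < V_ov = 1.13 V, the device is in the triode region.
I_D = k_n [V_ov · V_DS − ½ V_DS²] = 3.2 × [1.13 × 0.4 − 0.5 × 0.4²] = 1.19 mA.

Triode; I_D = 1.19 mA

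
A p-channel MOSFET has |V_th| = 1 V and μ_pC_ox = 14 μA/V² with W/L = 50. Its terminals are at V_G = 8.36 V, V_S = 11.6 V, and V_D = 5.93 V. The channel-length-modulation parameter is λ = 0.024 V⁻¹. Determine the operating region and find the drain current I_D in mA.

V_SG = V_S − V_G = 11.6 − 8.36 = 3.24 V; V_SD = V_S − V_D = 11.6 − 5.93 = 5.67 V.
k_p = μ_pC_ox · (W/L) = 0.7 mA/V².
V_ov = V_SG − |V_th| = 3.24 − 1 = 2.24 V.
Since V_SD = 5.67 V ≥ V_ov = 2.24 V, the device is in saturation.
I_D = ½ k_p V_ov² (1 + λ V_SD) = 0.5 × 0.7 × 2.24² × (1 + 0.024 × 5.67) = 2 mA.

Saturation; I_D = 2.00 mA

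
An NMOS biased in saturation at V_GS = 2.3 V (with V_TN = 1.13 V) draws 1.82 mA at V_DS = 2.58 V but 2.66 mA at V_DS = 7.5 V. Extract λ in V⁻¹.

λ = 0.124 V⁻¹

With V_GS fixed, I_D ∝ (1 + λ V_DS) in saturation, so I_D2/I_D1 = (1 + λ V_DS2)/(1 + λ V_DS1).
2.66/1.82 = 1.462 = (1 + 7.5 λ)/(1 + 2.58 λ).
Solving: λ (I_D1 V_DS2 − I_D2 V_DS1) = I_D2 − I_D1, so λ = (2.66 − 1.82) / (1.82 × 7.5 − 2.66 × 2.58) = 0.84 / 6.79 = 0.124 V⁻¹.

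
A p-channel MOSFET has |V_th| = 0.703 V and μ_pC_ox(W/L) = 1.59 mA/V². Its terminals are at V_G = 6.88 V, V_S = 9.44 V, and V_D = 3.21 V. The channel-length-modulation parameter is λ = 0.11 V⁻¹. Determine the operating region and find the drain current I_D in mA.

V_SG = V_S − V_G = 9.44 − 6.88 = 2.56 V; V_SD = V_S − V_D = 9.44 − 3.21 = 6.23 V.
V_ov = V_SG − |V_th| = 2.56 − 0.703 = 1.86 V.
Since V_SD = 6.23 V ≥ V_ov = 1.86 V, the device is in saturation.
I_D = ½ k_p V_ov² (1 + λ V_SD) = 0.5 × 1.59 × 1.86² × (1 + 0.11 × 6.23) = 4.62 mA.

Saturation; I_D = 4.62 mA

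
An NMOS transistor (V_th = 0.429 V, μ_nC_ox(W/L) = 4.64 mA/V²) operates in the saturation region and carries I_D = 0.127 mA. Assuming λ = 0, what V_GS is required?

V_GS = 0.663 V

In saturation I_D = ½ k_n (V_GS − V_th)², so V_GS − V_th = √(2 I_D / k_n) = √(2 × 0.127 / 4.64) = 0.234 V.
V_GS = 0.429 + 0.234 = 0.663 V.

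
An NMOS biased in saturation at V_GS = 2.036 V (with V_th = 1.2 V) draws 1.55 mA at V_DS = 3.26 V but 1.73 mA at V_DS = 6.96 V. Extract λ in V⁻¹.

λ = 0.0350 V⁻¹

With V_GS fixed, I_D ∝ (1 + λ V_DS) in saturation, so I_D2/I_D1 = (1 + λ V_DS2)/(1 + λ V_DS1).
1.73/1.55 = 1.116 = (1 + 6.96 λ)/(1 + 3.26 λ).
Solving: λ (I_D1 V_DS2 − I_D2 V_DS1) = I_D2 − I_D1, so λ = (1.73 − 1.55) / (1.55 × 6.96 − 1.73 × 3.26) = 0.18 / 5.15 = 0.035 V⁻¹.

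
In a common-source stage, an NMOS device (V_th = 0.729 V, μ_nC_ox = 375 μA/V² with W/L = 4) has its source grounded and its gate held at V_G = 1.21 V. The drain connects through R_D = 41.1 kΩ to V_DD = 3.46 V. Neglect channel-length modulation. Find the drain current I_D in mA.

V_GS = V_G = 1.21 V, so V_ov = 1.21 − 0.729 = 0.481 V.
k_n = μ_nC_ox · (W/L) = 1.5 mA/V².
Assume saturation: I_D = ½ k_n V_ov² = 0.5 × 1.5 × 0.481² = 0.174 mA, giving V_DS = V_DD − I_D R_D = 3.46 − 0.174 × 41.1 = -3.67 V.
But -3.67 V < V_ov = 0.481 V, so the device is actually in triode.
In triode I_D = k_n[V_ov V_DS − ½ V_DS²] and I_D = (V_DD − V_DS)/R_D. Equating: 30.8 V_DS² − 30.65 V_DS + 3.46 = 0, giving V_DS = 0.13 V (the root below V_ov).
I_D = (3.46 − 0.13) / 41.1 = 0.081 mA.

I_D = 0.0810 mA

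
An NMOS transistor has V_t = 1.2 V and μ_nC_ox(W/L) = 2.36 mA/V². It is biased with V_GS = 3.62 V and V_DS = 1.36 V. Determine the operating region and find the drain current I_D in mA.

V_ov = V_GS − V_t = 3.62 − 1.2 = 2.42 V.
Since V_DS = 1.36 V < V_ov = 2.42 V, the device is in the triode region.
I_D = k_n [V_ov · V_DS − ½ V_DS²] = 2.36 × [2.42 × 1.36 − 0.5 × 1.36²] = 5.58 mA.

Triode; I_D = 5.58 mA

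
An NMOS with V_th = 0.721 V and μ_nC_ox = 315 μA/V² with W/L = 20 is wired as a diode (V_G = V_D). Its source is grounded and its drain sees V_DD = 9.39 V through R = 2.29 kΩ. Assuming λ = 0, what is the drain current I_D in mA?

With gate tied to drain, V_GS = V_DS ≥ V_GS − V_th, so the device is in saturation.
k_n = μ_nC_ox · (W/L) = 6.3 mA/V².
KCL at the drain: ½ k_n (V_GS − V_th)² = (V_DD − V_GS)/R.
Let x = V_GS − 0.721. Then 7.21 x² + x − 8.669 = 0, giving x = 1.03 V (positive root), so V_GS = 1.75 V.
I_D = (V_DD − V_GS)/R = (9.39 − 1.75) / 2.29 = 3.34 mA.

I_D = 3.34 mA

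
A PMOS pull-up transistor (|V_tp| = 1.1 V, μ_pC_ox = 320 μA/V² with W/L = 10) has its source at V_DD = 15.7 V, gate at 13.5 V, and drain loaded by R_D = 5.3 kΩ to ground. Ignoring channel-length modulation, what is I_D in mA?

V_SG = V_DD − V_G = 15.7 − 13.5 = 2.2 V, so V_ov = 2.2 − 1.1 = 1.1 V.
k_p = μ_pC_ox · (W/L) = 3.2 mA/V².
Assume saturation: I_D = ½ k_p V_ov² = 0.5 × 3.2 × 1.1² = 1.94 mA, giving V_SD = V_DD − I_D R_D = 15.7 − 1.94 × 5.3 = 5.44 V.
V_SD = 5.44 V ≥ V_ov = 1.1 V, confirming saturation.

I_D = 1.94 mA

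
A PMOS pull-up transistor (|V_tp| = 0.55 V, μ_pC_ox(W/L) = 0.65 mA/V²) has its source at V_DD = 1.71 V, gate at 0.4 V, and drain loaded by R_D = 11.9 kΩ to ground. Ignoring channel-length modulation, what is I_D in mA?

V_SG = V_DD − V_G = 1.71 − 0.4 = 1.31 V, so V_ov = 1.31 − 0.55 = 0.76 V.
Assume saturation: I_D = ½ k_p V_ov² = 0.5 × 0.65 × 0.76² = 0.188 mA, giving V_SD = V_DD − I_D R_D = 1.71 − 0.188 × 11.9 = -0.524 V.
But -0.524 V < V_ov = 0.76 V, so the device is actually in triode.
In triode I_D = k_p[V_ov V_SD − ½ V_SD²] and I_D = (V_DD − V_SD)/R_D. Equating: 3.87 V_SD² − 6.879 V_SD + 1.71 = 0, giving V_SD = 0.299 V (the root below V_ov).
I_D = (1.71 − 0.299) / 11.9 = 0.119 mA.

I_D = 0.119 mA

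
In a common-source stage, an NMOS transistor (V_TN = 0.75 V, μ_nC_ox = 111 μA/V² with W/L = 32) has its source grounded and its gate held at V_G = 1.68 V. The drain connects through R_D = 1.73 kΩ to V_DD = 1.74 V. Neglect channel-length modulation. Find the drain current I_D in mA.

I_D = 0.832 mA

V_GS = V_G = 1.68 V, so V_ov = 1.68 − 0.75 = 0.93 V.
k_n = μ_nC_ox · (W/L) = 3.552 mA/V².
Assume saturation: I_D = ½ k_n V_ov² = 0.5 × 3.552 × 0.93² = 1.54 mA, giving V_DS = V_DD − I_D R_D = 1.74 − 1.54 × 1.73 = -0.917 V.
But -0.917 V < V_ov = 0.93 V, so the device is actually in triode.
In triode I_D = k_n[V_ov V_DS − ½ V_DS²] and I_D = (V_DD − V_DS)/R_D. Equating: 3.07 V_DS² − 6.715 V_DS + 1.74 = 0, giving V_DS = 0.3 V (the root below V_ov).
I_D = (1.74 − 0.3) / 1.73 = 0.832 mA.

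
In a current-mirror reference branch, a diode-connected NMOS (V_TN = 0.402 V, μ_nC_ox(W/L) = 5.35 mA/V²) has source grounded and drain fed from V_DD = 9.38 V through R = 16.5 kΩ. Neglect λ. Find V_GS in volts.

With gate tied to drain, V_GS = V_DS ≥ V_GS − V_TN, so the device is in saturation.
KCL at the drain: ½ k_n (V_GS − V_TN)² = (V_DD − V_GS)/R.
Let x = V_GS − 0.402. Then 44.1 x² + x − 8.978 = 0, giving x = 0.44 V (positive root), so V_GS = 0.842 V.
I_D = (V_DD − V_GS)/R = (9.38 − 0.842) / 16.5 = 0.517 mA.

V_GS = 0.842 V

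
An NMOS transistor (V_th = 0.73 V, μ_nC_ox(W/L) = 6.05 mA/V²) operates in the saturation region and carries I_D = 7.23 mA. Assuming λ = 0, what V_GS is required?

In saturation I_D = ½ k_n (V_GS − V_th)², so V_GS − V_th = √(2 I_D / k_n) = √(2 × 7.23 / 6.05) = 1.55 V.
V_GS = 0.73 + 1.55 = 2.28 V.

V_GS = 2.28 V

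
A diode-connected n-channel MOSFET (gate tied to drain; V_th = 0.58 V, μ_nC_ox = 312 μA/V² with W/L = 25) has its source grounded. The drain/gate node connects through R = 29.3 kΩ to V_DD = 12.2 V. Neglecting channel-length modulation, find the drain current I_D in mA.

I_D = 0.386 mA

With gate tied to drain, V_GS = V_DS ≥ V_GS − V_th, so the device is in saturation.
k_n = μ_nC_ox · (W/L) = 7.8 mA/V².
KCL at the drain: ½ k_n (V_GS − V_th)² = (V_DD − V_GS)/R.
Let x = V_GS − 0.58. Then 114 x² + x − 11.62 = 0, giving x = 0.315 V (positive root), so V_GS = 0.895 V.
I_D = (V_DD − V_GS)/R = (12.2 − 0.895) / 29.3 = 0.386 mA.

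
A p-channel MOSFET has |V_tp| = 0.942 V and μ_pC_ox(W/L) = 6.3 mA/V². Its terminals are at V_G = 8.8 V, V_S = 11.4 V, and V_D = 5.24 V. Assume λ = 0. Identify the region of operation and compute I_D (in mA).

Saturation; I_D = 8.66 mA

V_SG = V_S − V_G = 11.4 − 8.8 = 2.6 V; V_SD = V_S − V_D = 11.4 − 5.24 = 6.16 V.
V_ov = V_SG − |V_tp| = 2.6 − 0.942 = 1.66 V.
Since V_SD = 6.16 V ≥ V_ov = 1.66 V, the device is in saturation.
I_D = ½ k_p V_ov² = 0.5 × 6.3 × 1.66² = 8.66 mA.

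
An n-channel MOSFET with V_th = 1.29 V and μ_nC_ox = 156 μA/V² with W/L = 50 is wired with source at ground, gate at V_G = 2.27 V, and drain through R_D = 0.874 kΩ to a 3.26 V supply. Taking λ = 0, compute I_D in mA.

V_GS = V_G = 2.27 V, so V_ov = 2.27 − 1.29 = 0.98 V.
k_n = μ_nC_ox · (W/L) = 7.8 mA/V².
Assume saturation: I_D = ½ k_n V_ov² = 0.5 × 7.8 × 0.98² = 3.75 mA, giving V_DS = V_DD − I_D R_D = 3.26 − 3.75 × 0.874 = -0.0136 V.
But -0.0136 V < V_ov = 0.98 V, so the device is actually in triode.
In triode I_D = k_n[V_ov V_DS − ½ V_DS²] and I_D = (V_DD − V_DS)/R_D. Equating: 3.41 V_DS² − 7.681 V_DS + 3.26 = 0, giving V_DS = 0.567 V (the root below V_ov).
I_D = (3.26 − 0.567) / 0.874 = 3.08 mA.

I_D = 3.08 mA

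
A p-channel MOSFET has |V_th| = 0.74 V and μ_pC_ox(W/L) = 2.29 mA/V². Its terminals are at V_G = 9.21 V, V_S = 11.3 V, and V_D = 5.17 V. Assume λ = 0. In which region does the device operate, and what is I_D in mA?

V_SG = V_S − V_G = 11.3 − 9.21 = 2.09 V; V_SD = V_S − V_D = 11.3 − 5.17 = 6.13 V.
V_ov = V_SG − |V_th| = 2.09 − 0.74 = 1.35 V.
Since V_SD = 6.13 V ≥ V_ov = 1.35 V, the device is in saturation.
I_D = ½ k_p V_ov² = 0.5 × 2.29 × 1.35² = 2.09 mA.

Saturation; I_D = 2.09 mA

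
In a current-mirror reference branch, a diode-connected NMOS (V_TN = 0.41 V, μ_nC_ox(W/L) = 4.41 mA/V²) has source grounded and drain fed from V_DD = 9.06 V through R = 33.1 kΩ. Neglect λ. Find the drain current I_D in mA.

I_D = 0.251 mA

With gate tied to drain, V_GS = V_DS ≥ V_GS − V_TN, so the device is in saturation.
KCL at the drain: ½ k_n (V_GS − V_TN)² = (V_DD − V_GS)/R.
Let x = V_GS − 0.41. Then 73 x² + x − 8.65 = 0, giving x = 0.337 V (positive root), so V_GS = 0.747 V.
I_D = (V_DD − V_GS)/R = (9.06 − 0.747) / 33.1 = 0.251 mA.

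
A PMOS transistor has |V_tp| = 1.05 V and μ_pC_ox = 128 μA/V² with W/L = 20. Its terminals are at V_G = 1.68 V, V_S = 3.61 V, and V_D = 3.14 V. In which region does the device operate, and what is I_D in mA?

Triode; I_D = 0.776 mA

V_SG = V_S − V_G = 3.61 − 1.68 = 1.93 V; V_SD = V_S − V_D = 3.61 − 3.14 = 0.47 V.
k_p = μ_pC_ox · (W/L) = 2.56 mA/V².
V_ov = V_SG − |V_tp| = 1.93 − 1.05 = 0.88 V.
Since V_SD = 0.47 V < V_ov = 0.88 V, the device is in the triode region.
I_D = k_p [V_ov · V_SD − ½ V_SD²] = 2.56 × [0.88 × 0.47 − 0.5 × 0.47²] = 0.776 mA.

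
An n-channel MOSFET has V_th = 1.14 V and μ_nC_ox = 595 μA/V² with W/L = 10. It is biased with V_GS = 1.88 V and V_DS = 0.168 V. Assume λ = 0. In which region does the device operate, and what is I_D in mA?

k_n = μ_nC_ox · (W/L) = 5.95 mA/V².
V_ov = V_GS − V_th = 1.88 − 1.14 = 0.74 V.
Since V_DS = 0.168 V < V_ov = 0.74 V, the device is in the triode region.
I_D = k_n [V_ov · V_DS − ½ V_DS²] = 5.95 × [0.74 × 0.168 − 0.5 × 0.168²] = 0.656 mA.

Triode; I_D = 0.656 mA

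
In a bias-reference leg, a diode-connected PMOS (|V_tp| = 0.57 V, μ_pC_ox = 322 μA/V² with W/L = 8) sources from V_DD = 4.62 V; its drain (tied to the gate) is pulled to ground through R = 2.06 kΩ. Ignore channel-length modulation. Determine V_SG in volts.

With gate tied to drain, V_SG = V_SD ≥ V_SG − |V_tp|, so the device is in saturation.
k_p = μ_pC_ox · (W/L) = 2.576 mA/V².
KCL at the drain: ½ k_p (V_SG − |V_tp|)² = (V_DD − V_SG)/R.
Let x = V_SG − 0.57. Then 2.65 x² + x − 4.05 = 0, giving x = 1.06 V (positive root), so V_SG = 1.63 V.
I_D = (V_DD − V_SG)/R = (4.62 − 1.63) / 2.06 = 1.45 mA.

V_SG = 1.63 V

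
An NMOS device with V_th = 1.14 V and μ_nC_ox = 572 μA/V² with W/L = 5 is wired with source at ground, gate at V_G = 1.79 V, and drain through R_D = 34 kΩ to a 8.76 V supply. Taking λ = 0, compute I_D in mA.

I_D = 0.253 mA

V_GS = V_G = 1.79 V, so V_ov = 1.79 − 1.14 = 0.65 V.
k_n = μ_nC_ox · (W/L) = 2.86 mA/V².
Assume saturation: I_D = ½ k_n V_ov² = 0.5 × 2.86 × 0.65² = 0.604 mA, giving V_DS = V_DD − I_D R_D = 8.76 − 0.604 × 34 = -11.8 V.
But -11.8 V < V_ov = 0.65 V, so the device is actually in triode.
In triode I_D = k_n[V_ov V_DS − ½ V_DS²] and I_D = (V_DD − V_DS)/R_D. Equating: 48.6 V_DS² − 64.21 V_DS + 8.76 = 0, giving V_DS = 0.155 V (the root below V_ov).
I_D = (8.76 − 0.155) / 34 = 0.253 mA.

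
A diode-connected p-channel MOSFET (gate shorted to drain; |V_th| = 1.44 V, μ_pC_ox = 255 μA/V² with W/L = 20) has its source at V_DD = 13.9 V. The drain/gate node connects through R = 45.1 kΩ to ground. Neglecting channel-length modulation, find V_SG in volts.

With gate tied to drain, V_SG = V_SD ≥ V_SG − |V_th|, so the device is in saturation.
k_p = μ_pC_ox · (W/L) = 5.1 mA/V².
KCL at the drain: ½ k_p (V_SG − |V_th|)² = (V_DD − V_SG)/R.
Let x = V_SG − 1.44. Then 115 x² + x − 12.46 = 0, giving x = 0.325 V (positive root), so V_SG = 1.76 V.
I_D = (V_DD − V_SG)/R = (13.9 − 1.76) / 45.1 = 0.269 mA.

V_SG = 1.76 V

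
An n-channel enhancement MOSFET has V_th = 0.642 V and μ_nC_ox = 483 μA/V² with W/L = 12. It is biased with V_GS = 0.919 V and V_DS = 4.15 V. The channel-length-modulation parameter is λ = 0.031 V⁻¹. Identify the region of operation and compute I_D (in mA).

k_n = μ_nC_ox · (W/L) = 5.796 mA/V².
V_ov = V_GS − V_th = 0.919 − 0.642 = 0.277 V.
Since V_DS = 4.15 V ≥ V_ov = 0.277 V, the device is in saturation.
I_D = ½ k_n V_ov² (1 + λ V_DS) = 0.5 × 5.796 × 0.277² × (1 + 0.031 × 4.15) = 0.251 mA.

Saturation; I_D = 0.251 mA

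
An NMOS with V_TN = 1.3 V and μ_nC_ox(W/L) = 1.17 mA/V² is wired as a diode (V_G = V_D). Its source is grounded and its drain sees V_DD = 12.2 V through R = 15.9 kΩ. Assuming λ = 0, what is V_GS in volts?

With gate tied to drain, V_GS = V_DS ≥ V_GS − V_TN, so the device is in saturation.
KCL at the drain: ½ k_n (V_GS − V_TN)² = (V_DD − V_GS)/R.
Let x = V_GS − 1.3. Then 9.3 x² + x − 10.9 = 0, giving x = 1.03 V (positive root), so V_GS = 2.33 V.
I_D = (V_DD − V_GS)/R = (12.2 − 2.33) / 15.9 = 0.621 mA.

V_GS = 2.33 V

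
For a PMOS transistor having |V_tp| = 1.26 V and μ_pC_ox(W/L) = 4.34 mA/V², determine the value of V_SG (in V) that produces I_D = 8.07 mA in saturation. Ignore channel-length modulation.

V_SG = 3.19 V

In saturation I_D = ½ k_p (V_SG − |V_tp|)², so V_SG − |V_tp| = √(2 I_D / k_p) = √(2 × 8.07 / 4.34) = 1.93 V.
V_SG = 1.26 + 1.93 = 3.19 V.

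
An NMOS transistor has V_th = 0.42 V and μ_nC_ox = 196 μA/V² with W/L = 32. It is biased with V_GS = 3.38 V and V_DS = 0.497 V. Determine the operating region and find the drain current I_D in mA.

Triode; I_D = 8.45 mA

k_n = μ_nC_ox · (W/L) = 6.272 mA/V².
V_ov = V_GS − V_th = 3.38 − 0.42 = 2.96 V.
Since V_DS = 0.497 V < V_ov = 2.96 V, the device is in the triode region.
I_D = k_n [V_ov · V_DS − ½ V_DS²] = 6.272 × [2.96 × 0.497 − 0.5 × 0.497²] = 8.45 mA.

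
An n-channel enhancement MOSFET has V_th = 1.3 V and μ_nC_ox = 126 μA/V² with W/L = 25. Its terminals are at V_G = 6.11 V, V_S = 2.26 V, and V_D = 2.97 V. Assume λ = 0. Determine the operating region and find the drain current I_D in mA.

Triode; I_D = 4.91 mA

V_GS = V_G − V_S = 6.11 − 2.26 = 3.85 V; V_DS = V_D − V_S = 2.97 − 2.26 = 0.71 V.
k_n = μ_nC_ox · (W/L) = 3.15 mA/V².
V_ov = V_GS − V_th = 3.85 − 1.3 = 2.55 V.
Since V_DS = 0.71 V < V_ov = 2.55 V, the device is in the triode region.
I_D = k_n [V_ov · V_DS − ½ V_DS²] = 3.15 × [2.55 × 0.71 − 0.5 × 0.71²] = 4.91 mA.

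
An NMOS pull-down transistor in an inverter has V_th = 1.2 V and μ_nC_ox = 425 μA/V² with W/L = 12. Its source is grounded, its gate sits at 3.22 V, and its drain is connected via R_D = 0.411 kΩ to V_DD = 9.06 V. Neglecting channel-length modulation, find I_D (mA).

V_GS = V_G = 3.22 V, so V_ov = 3.22 − 1.2 = 2.02 V.
k_n = μ_nC_ox · (W/L) = 5.1 mA/V².
Assume saturation: I_D = ½ k_n V_ov² = 0.5 × 5.1 × 2.02² = 10.4 mA, giving V_DS = V_DD − I_D R_D = 9.06 − 10.4 × 0.411 = 4.78 V.
V_DS = 4.78 V ≥ V_ov = 2.02 V, confirming saturation.

I_D = 10.4 mA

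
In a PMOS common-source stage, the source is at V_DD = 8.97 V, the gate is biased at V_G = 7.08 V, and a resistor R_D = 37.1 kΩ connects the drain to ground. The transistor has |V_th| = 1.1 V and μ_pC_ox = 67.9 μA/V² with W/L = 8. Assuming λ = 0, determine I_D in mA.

I_D = 0.170 mA

V_SG = V_DD − V_G = 8.97 − 7.08 = 1.89 V, so V_ov = 1.89 − 1.1 = 0.79 V.
k_p = μ_pC_ox · (W/L) = 0.5432 mA/V².
Assume saturation: I_D = ½ k_p V_ov² = 0.5 × 0.5432 × 0.79² = 0.17 mA, giving V_SD = V_DD − I_D R_D = 8.97 − 0.17 × 37.1 = 2.68 V.
V_SD = 2.68 V ≥ V_ov = 0.79 V, confirming saturation.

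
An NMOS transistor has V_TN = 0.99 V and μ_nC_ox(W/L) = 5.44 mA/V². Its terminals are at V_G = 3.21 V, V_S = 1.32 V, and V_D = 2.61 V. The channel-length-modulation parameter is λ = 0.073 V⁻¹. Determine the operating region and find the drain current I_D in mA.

V_GS = V_G − V_S = 3.21 − 1.32 = 1.89 V; V_DS = V_D − V_S = 2.61 − 1.32 = 1.29 V.
V_ov = V_GS − V_TN = 1.89 − 0.99 = 0.9 V.
Since V_DS = 1.29 V ≥ V_ov = 0.9 V, the device is in saturation.
I_D = ½ k_n V_ov² (1 + λ V_DS) = 0.5 × 5.44 × 0.9² × (1 + 0.073 × 1.29) = 2.41 mA.

Saturation; I_D = 2.41 mA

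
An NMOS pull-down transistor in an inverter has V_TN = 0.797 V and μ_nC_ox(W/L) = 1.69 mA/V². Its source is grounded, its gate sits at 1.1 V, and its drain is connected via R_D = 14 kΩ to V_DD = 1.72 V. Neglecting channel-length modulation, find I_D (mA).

I_D = 0.0776 mA

V_GS = V_G = 1.1 V, so V_ov = 1.1 − 0.797 = 0.303 V.
Assume saturation: I_D = ½ k_n V_ov² = 0.5 × 1.69 × 0.303² = 0.0776 mA, giving V_DS = V_DD − I_D R_D = 1.72 − 0.0776 × 14 = 0.634 V.
V_DS = 0.634 V ≥ V_ov = 0.303 V, confirming saturation.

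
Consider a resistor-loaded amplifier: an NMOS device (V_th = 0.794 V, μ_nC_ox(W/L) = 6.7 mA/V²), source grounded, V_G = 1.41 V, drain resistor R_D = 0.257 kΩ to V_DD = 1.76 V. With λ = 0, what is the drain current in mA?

I_D = 1.27 mA

V_GS = V_G = 1.41 V, so V_ov = 1.41 − 0.794 = 0.616 V.
Assume saturation: I_D = ½ k_n V_ov² = 0.5 × 6.7 × 0.616² = 1.27 mA, giving V_DS = V_DD − I_D R_D = 1.76 − 1.27 × 0.257 = 1.43 V.
V_DS = 1.43 V ≥ V_ov = 0.616 V, confirming saturation.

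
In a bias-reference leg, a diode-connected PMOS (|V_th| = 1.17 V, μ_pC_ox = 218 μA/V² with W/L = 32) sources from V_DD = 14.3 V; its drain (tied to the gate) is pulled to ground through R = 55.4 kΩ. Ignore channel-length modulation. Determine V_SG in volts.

V_SG = 1.43 V

With gate tied to drain, V_SG = V_SD ≥ V_SG − |V_th|, so the device is in saturation.
k_p = μ_pC_ox · (W/L) = 6.976 mA/V².
KCL at the drain: ½ k_p (V_SG − |V_th|)² = (V_DD − V_SG)/R.
Let x = V_SG − 1.17. Then 193 x² + x − 13.13 = 0, giving x = 0.258 V (positive root), so V_SG = 1.43 V.
I_D = (V_DD − V_SG)/R = (14.3 − 1.43) / 55.4 = 0.232 mA.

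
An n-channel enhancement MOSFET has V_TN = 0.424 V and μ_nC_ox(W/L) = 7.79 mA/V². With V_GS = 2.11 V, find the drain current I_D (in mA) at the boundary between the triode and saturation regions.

At the boundary V_DS = V_ov = V_GS − V_TN = 2.11 − 0.424 = 1.69 V.
I_D = ½ k_n V_ov² = 0.5 × 7.79 × 1.69² = 11.1 mA.

I_D = 11.1 mA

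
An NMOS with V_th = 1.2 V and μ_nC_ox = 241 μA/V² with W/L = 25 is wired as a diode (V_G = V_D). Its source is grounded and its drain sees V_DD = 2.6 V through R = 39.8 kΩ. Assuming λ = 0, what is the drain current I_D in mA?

With gate tied to drain, V_GS = V_DS ≥ V_GS − V_th, so the device is in saturation.
k_n = μ_nC_ox · (W/L) = 6.025 mA/V².
KCL at the drain: ½ k_n (V_GS − V_th)² = (V_DD − V_GS)/R.
Let x = V_GS − 1.2. Then 120 x² + x − 1.4 = 0, giving x = 0.104 V (positive root), so V_GS = 1.3 V.
I_D = (V_DD − V_GS)/R = (2.6 − 1.3) / 39.8 = 0.0326 mA.

I_D = 0.0326 mA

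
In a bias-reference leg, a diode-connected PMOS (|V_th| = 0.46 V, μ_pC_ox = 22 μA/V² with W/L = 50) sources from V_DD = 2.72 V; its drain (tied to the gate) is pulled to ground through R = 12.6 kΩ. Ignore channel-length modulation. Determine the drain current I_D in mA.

I_D = 0.139 mA

With gate tied to drain, V_SG = V_SD ≥ V_SG − |V_th|, so the device is in saturation.
k_p = μ_pC_ox · (W/L) = 1.1 mA/V².
KCL at the drain: ½ k_p (V_SG − |V_th|)² = (V_DD − V_SG)/R.
Let x = V_SG − 0.46. Then 6.93 x² + x − 2.26 = 0, giving x = 0.503 V (positive root), so V_SG = 0.963 V.
I_D = (V_DD − V_SG)/R = (2.72 − 0.963) / 12.6 = 0.139 mA.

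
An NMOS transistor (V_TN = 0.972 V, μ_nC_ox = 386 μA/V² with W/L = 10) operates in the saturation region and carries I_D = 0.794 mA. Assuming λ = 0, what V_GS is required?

V_GS = 1.61 V

k_n = μ_nC_ox · (W/L) = 3.86 mA/V².
In saturation I_D = ½ k_n (V_GS − V_TN)², so V_GS − V_TN = √(2 I_D / k_n) = √(2 × 0.794 / 3.86) = 0.641 V.
V_GS = 0.972 + 0.641 = 1.61 V.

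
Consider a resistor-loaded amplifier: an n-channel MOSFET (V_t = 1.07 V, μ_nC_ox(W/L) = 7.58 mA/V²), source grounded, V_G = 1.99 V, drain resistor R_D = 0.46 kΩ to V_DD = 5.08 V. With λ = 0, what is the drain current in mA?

V_GS = V_G = 1.99 V, so V_ov = 1.99 − 1.07 = 0.92 V.
Assume saturation: I_D = ½ k_n V_ov² = 0.5 × 7.58 × 0.92² = 3.21 mA, giving V_DS = V_DD − I_D R_D = 5.08 − 3.21 × 0.46 = 3.6 V.
V_DS = 3.6 V ≥ V_ov = 0.92 V, confirming saturation.

I_D = 3.21 mA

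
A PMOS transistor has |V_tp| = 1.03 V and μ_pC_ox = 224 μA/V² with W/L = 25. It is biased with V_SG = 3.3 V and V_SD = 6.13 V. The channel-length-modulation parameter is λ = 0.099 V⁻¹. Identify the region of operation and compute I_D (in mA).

k_p = μ_pC_ox · (W/L) = 5.6 mA/V².
V_ov = V_SG − |V_tp| = 3.3 − 1.03 = 2.27 V.
Since V_SD = 6.13 V ≥ V_ov = 2.27 V, the device is in saturation.
I_D = ½ k_p V_ov² (1 + λ V_SD) = 0.5 × 5.6 × 2.27² × (1 + 0.099 × 6.13) = 23.2 mA.

Saturation; I_D = 23.2 mA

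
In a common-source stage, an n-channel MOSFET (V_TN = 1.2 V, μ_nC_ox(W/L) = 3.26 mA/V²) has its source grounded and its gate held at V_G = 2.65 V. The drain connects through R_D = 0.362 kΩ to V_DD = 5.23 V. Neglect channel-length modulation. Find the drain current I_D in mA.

V_GS = V_G = 2.65 V, so V_ov = 2.65 − 1.2 = 1.45 V.
Assume saturation: I_D = ½ k_n V_ov² = 0.5 × 3.26 × 1.45² = 3.43 mA, giving V_DS = V_DD − I_D R_D = 5.23 − 3.43 × 0.362 = 3.99 V.
V_DS = 3.99 V ≥ V_ov = 1.45 V, confirming saturation.

I_D = 3.43 mA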